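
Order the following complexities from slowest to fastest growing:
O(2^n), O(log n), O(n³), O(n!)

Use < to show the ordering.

Ordered by growth rate: O(log n) < O(n³) < O(2^n) < O(n!)

Answer: O(log n) < O(n³) < O(2^n) < O(n!)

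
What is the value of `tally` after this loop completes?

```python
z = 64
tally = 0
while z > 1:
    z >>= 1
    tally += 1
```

Count right shifts until 1
`tally` takes the values: 0 → 1 → 2 → 3 → 4 → 5 → 6

Answer: 6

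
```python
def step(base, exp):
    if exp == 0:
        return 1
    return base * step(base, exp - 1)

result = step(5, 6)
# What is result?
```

step(5, 6) = 5 * 5 * 5 * 5 * 5 * 5 = 15625

Answer: 15625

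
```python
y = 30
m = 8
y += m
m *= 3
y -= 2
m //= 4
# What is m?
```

Trace:
`y = 30` → y = 30
`m = 8` → m = 8
`y += m` → y = 38
`m *= 3` → m = 24
`y -= 2` → y = 36
`m //= 4` → m = 6
So m = 6

Answer: 6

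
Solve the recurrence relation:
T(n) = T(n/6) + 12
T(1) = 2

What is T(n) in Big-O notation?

Each step divides n by 6 and adds 12. After log_6(n) steps we reach T(1)=2. So T(n) = 12·log_6(n) + 2 = O(log n).

Answer: O(log n)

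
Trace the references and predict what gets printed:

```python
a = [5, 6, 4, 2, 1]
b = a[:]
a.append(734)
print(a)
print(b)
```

Key concept: slice [:] creates copy.
Step by step:
`a = [5, 6, 4, 2, 1]` → a = [5, 6, 4, 2, 1]
`b = a[:]` → b = [5, 6, 4, 2, 1]
`a.append(734)` → a = [5, 6, 4, 2, 1, 734]
`print(a)` → prints [5, 6, 4, 2, 1, 734]
`print(b)` → prints [5, 6, 4, 2, 1]

Answer:
[5, 6, 4, 2, 1, 734]
[5, 6, 4, 2, 1]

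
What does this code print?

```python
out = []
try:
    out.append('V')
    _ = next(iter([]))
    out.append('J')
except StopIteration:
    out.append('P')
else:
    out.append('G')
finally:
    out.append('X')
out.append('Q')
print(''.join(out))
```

Execution trace: 'V' (try body) → 'P' (except StopIteration) → 'X' (finally) → 'Q' (after the try/except). Output: VPXQ

Answer: VPXQ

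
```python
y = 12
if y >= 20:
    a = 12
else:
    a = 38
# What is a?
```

Trace:
`y = 12` → y = 12
`if y >= 20: ...` → y >= 20 is False, take else branch → a = 38
So a = 38

Answer: 38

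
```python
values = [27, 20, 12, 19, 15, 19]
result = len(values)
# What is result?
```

Trace:
`values = [27, 20, 12, 19, 15, 19]` → values = [27, 20, 12, 19, 15, 19]
`result = len(values)` → result = 6
So result = 6

Answer: 6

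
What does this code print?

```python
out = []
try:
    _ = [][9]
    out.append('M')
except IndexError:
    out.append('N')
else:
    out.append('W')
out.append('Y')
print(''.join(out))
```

Execution trace: 'N' (except IndexError) → 'Y' (after the try/except). Output: NY

Answer: NY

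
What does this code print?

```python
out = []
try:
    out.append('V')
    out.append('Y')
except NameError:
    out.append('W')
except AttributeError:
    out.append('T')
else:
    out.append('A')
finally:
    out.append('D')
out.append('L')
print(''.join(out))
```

Execution trace: 'V' (try body) → 'Y' (try body, no exception) → 'A' (else) → 'D' (finally) → 'L' (after the try/except). Output: VYADL

Answer: VYADL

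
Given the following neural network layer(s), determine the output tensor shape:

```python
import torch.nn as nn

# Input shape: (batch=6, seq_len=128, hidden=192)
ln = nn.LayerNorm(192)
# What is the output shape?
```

Input: (6, 128, 192) -> Output: (6, 128, 192)

Answer: (6, 128, 192)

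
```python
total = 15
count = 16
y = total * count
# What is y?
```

Trace:
`total = 15` → total = 15
`count = 16` → count = 16
`y = total * count` → y = 240
So y = 240

Answer: 240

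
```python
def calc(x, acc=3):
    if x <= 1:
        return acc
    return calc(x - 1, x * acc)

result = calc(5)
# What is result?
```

Accumulator trace (n, acc): (5, 3) -> (4, 15) -> (3, 60) -> (2, 180) -> (1, 360) -> return 360

Answer: 360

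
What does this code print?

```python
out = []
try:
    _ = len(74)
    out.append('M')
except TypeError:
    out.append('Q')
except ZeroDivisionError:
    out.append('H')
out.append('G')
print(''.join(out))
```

Execution trace: 'Q' (except TypeError) → 'G' (after the try/except). Output: QG

Answer: QG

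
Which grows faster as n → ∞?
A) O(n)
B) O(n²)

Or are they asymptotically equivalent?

O(n) vs O(n²): Higher order terms dominate.

Answer: B) O(n²) grows faster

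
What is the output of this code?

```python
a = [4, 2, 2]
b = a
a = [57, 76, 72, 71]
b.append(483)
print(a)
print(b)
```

Key concept: rebinding vs mutation: a is rebound to a new list, b still points at the original.
Step by step:
`a = [4, 2, 2]` → a = [4, 2, 2]
`b = a` → b = [4, 2, 2] (same object as a)
`a = [57, 76, 72, 71]` → a = [57, 76, 72, 71]
`b.append(483)` → b = [4, 2, 2, 483]
`print(a)` → prints [57, 76, 72, 71]
`print(b)` → prints [4, 2, 2, 483]

Answer:
[57, 76, 72, 71]
[4, 2, 2, 483]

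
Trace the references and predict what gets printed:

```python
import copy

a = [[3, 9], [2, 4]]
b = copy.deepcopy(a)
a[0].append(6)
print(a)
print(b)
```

Key concept: deep copy is fully independent.
Step by step:
`a = [[3, 9], [2, 4]]` → a = [[3, 9], [2, 4]]
`b = copy.deepcopy(a)` → b = [[3, 9], [2, 4]]
`a[0].append(6)` → a = [[3, 9, 6], [2, 4]]
`print(a)` → prints [[3, 9, 6], [2, 4]]
`print(b)` → prints [[3, 9], [2, 4]]

Answer:
[[3, 9, 6], [2, 4]]
[[3, 9], [2, 4]]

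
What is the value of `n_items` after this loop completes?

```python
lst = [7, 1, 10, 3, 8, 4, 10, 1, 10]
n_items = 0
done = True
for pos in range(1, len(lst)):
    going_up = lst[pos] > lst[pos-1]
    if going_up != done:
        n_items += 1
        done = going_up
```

Count direction changes in [7, 1, 10, 3, 8, 4, 10, 1, 10]
`n_items` takes the values: 0 → 1 → 2 → 3 → 4 → 5 → 6 → 7 → 8

Answer: 8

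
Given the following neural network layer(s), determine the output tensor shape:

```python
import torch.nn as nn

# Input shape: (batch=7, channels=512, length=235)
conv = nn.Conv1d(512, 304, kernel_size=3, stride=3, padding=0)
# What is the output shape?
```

Input: (7, 512, 235) -> Output: (7, 304, 78)

Answer: (7, 304, 78)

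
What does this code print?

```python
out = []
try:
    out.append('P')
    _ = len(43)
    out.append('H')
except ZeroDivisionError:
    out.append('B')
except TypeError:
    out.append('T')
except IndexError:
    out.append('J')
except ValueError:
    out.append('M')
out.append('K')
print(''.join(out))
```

Execution trace: 'P' (try body) → 'T' (except TypeError) → 'K' (after the try/except). Output: PTK

Answer: PTK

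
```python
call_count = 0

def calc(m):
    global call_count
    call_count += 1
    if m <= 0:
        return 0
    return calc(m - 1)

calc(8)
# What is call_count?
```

Linear recursion stepping by 1: 9 calls from m=8 down to ≤0.

Answer: 9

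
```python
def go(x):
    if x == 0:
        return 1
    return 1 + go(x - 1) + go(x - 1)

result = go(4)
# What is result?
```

go(x) = 1 + 2·go(x-1), go(0)=1. Closed form: (1+1)·2^4 - 1 = 31.

Answer: 31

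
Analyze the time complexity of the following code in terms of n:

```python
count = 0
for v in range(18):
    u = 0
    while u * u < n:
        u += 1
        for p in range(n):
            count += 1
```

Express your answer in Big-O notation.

Each loop level contributes: 1 × √n × n. Multiplying the contributions gives O(n√n).

Answer: O(n√n)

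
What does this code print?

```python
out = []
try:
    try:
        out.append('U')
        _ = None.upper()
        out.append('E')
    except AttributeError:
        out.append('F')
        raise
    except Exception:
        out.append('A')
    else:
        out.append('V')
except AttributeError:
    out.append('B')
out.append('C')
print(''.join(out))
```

Execution trace: 'U' (inner try body) → 'F' (inner except AttributeError) → 'B' (outer except AttributeError) → 'C' (after the try/except). Output: UFBC

Answer: UFBC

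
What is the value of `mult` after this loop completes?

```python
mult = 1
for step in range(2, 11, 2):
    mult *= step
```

Product of even numbers 2 to 10
`mult` takes the values: 1 → 2 → 8 → 48 → 384 → 3840

Answer: 3840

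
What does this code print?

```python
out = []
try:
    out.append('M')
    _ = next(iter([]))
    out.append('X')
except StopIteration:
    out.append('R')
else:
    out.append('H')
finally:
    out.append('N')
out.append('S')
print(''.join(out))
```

Execution trace: 'M' (try body) → 'R' (except StopIteration) → 'N' (finally) → 'S' (after the try/except). Output: MRNS

Answer: MRNS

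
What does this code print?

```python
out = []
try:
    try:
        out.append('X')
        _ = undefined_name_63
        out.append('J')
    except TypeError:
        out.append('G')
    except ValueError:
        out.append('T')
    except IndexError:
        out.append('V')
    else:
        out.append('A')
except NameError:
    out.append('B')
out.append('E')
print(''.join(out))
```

Execution trace: 'X' (inner try body) → 'B' (outer except NameError) → 'E' (after the try/except). Output: XBE

Answer: XBE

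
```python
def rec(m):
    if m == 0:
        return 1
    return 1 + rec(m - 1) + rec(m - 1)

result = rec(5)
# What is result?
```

rec(m) = 1 + 2·rec(m-1), rec(0)=1. Closed form: (1+1)·2^5 - 1 = 63.

Answer: 63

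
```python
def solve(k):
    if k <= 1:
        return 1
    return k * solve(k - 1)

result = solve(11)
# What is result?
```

solve(11) = 11 * 10 * 9 * 8 * 7 * 6 * 5 * 4 * 3 * 2 * 1 = 39916800

Answer: 39916800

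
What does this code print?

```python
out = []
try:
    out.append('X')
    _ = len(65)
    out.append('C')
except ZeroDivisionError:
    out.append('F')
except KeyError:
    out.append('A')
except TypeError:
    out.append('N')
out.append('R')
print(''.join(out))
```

Execution trace: 'X' (try body) → 'N' (except TypeError) → 'R' (after the try/except). Output: XNR

Answer: XNR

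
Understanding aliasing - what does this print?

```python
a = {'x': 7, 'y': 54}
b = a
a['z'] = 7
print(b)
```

Key concept: dict aliasing.
Step by step:
`a = {'x': 7, 'y': 54}` → a = {'x': 7, 'y': 54}
`b = a` → b = {'x': 7, 'y': 54} (same object as a)
`a['z'] = 7` → a = {'x': 7, 'y': 54, 'z': 7} (same object as b); b = {'x': 7, 'y': 54, 'z': 7} (same object as a)
`print(b)` → prints {'x': 7, 'y': 54, 'z': 7}

Answer: {'x': 7, 'y': 54, 'z': 7}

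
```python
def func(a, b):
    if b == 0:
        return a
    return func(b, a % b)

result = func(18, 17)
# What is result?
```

func(18, 17) -> func(17, 1) -> func(1, 0) -> 1

Answer: 1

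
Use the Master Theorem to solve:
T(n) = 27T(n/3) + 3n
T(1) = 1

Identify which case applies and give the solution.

a=27, b=3, f(n)=3n. log_3(27) = 3. Since c=1 < 3, Case 1 applies: T(n) = Θ(n^log_b(a)) = O(n^3).

Answer: O(n^3) - Case 1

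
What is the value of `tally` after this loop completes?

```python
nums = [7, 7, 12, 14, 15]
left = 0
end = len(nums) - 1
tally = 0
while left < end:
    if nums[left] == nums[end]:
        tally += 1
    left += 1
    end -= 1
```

Count matching pairs from ends
`tally` takes the values: 0

Answer: 0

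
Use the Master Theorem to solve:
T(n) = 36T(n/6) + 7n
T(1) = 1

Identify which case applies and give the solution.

a=36, b=6, f(n)=7n. log_6(36) = 2. Since c=1 < 2, Case 1 applies: T(n) = Θ(n^log_b(a)) = O(n^2).

Answer: O(n^2) - Case 1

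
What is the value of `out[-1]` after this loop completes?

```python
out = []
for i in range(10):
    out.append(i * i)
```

Last element of squares 0 to 9
`out` takes the values: [] → [0] → [0, 1] → [0, 1, 4] → [0, 1, 4, 9] → [0, 1, 4, 9, 16] → [0, 1, 4, 9, 16, 25] → [0, 1, 4, 9, 16, 25, 36] → [0, 1, 4, 9, 16, 25, 36, 49] → [0, 1, 4, 9, 16, 25, 36, 49, 64] → [0, 1, 4, 9, 16, 25, 36, 49, 64, 81]
So `out[-1]` = 81

Answer: 81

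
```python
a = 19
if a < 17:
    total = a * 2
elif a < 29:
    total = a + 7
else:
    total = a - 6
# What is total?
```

Trace:
`a = 19` → a = 19
`if a < 17: ...` → a < 17 is False, a < 29 is True → total = 26
So total = 26

Answer: 26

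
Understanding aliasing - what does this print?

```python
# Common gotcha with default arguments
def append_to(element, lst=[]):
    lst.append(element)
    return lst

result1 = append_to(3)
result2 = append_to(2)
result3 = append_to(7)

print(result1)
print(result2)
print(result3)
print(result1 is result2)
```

Key concept: mutable default argument gotcha.
Step by step:
`result1 = append_to(3)` → result1 = [3]
`result2 = append_to(2)` → result1 = [3, 2] (same object as result2); result2 = [3, 2] (same object as result1)
`result3 = append_to(7)` → result1 = [3, 2, 7] (same object as result2, result3); result2 = [3, 2, 7] (same object as result1, result3); result3 = [3, 2, 7] (same object as result1, result2)
`print(result1)` → prints [3, 2, 7]
`print(result2)` → prints [3, 2, 7]
`print(result3)` → prints [3, 2, 7]
`print(result1 is result2)` → prints True

Answer:
[3, 2, 7]
[3, 2, 7]
[3, 2, 7]
True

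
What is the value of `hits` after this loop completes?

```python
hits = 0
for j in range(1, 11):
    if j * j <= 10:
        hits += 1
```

Count numbers where j² ≤ 10
`hits` takes the values: 0 → 1 → 2 → 3

Answer: 3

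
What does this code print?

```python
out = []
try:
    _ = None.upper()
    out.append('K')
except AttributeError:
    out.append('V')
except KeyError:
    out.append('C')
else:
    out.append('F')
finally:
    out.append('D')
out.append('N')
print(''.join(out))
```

Execution trace: 'V' (except AttributeError) → 'D' (finally) → 'N' (after the try/except). Output: VDN

Answer: VDN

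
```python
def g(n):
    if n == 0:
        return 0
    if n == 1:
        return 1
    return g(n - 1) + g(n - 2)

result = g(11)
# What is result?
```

Build up from base cases: g(0)=0, g(1)=1, g(2)=1, g(3)=2, g(4)=3, g(5)=5, g(6)=8, ..., g(11)=89

Answer: 89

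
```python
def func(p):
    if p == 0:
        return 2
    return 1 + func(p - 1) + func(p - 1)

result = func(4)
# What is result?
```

func(p) = 1 + 2·func(p-1), func(0)=2. Closed form: (2+1)·2^4 - 1 = 47.

Answer: 47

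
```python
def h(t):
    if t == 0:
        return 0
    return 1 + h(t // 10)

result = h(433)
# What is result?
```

Count of digits of 433: 3

Answer: 3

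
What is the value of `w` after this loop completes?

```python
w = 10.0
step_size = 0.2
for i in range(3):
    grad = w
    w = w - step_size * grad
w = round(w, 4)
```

Gradient descent: w = 10.0 * (1 - 0.2)^3
`w` takes the values: 10.0 → 8.0 → 6.4 → 5.12

Answer: 5.12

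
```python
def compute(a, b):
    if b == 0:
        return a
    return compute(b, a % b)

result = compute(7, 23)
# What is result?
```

compute(7, 23) -> compute(23, 7) -> compute(7, 2) -> compute(2, 1) -> compute(1, 0) -> 1

Answer: 1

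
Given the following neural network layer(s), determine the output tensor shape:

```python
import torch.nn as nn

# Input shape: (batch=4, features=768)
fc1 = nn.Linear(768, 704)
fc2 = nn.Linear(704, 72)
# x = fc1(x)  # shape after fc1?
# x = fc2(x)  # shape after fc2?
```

Input: (4, 768) -> after fc1: (4, 704) -> Output: (4, 72)

Answer: (4, 72)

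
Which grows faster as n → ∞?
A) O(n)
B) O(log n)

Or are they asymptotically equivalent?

O(n) vs O(log n): Higher order terms dominate.

Answer: A) O(n) grows faster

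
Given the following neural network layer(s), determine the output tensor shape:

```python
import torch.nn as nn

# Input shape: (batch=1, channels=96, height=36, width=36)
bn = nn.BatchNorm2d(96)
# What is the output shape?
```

Input: (1, 96, 36, 36) -> Output: (1, 96, 36, 36)

Answer: (1, 96, 36, 36)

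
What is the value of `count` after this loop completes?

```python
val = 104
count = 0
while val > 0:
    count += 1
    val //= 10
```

Count digits by repeated division by 10
`count` takes the values: 0 → 1 → 2 → 3

Answer: 3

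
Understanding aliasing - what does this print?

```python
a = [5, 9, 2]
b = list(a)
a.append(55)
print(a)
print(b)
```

Key concept: list() constructor creates copy.
Step by step:
`a = [5, 9, 2]` → a = [5, 9, 2]
`b = list(a)` → b = [5, 9, 2]
`a.append(55)` → a = [5, 9, 2, 55]
`print(a)` → prints [5, 9, 2, 55]
`print(b)` → prints [5, 9, 2]

Answer:
[5, 9, 2, 55]
[5, 9, 2]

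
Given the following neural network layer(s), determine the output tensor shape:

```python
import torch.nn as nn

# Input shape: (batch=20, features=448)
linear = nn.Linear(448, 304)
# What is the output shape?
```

Input: (20, 448) -> Output: (20, 304)

Answer: (20, 304)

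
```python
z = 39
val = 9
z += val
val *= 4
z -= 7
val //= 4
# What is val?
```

Trace:
`z = 39` → z = 39
`val = 9` → val = 9
`z += val` → z = 48
`val *= 4` → val = 36
`z -= 7` → z = 41
`val //= 4` → val = 9
So val = 9

Answer: 9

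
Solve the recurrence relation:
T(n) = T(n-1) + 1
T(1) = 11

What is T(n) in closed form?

Unrolling: T(n) = T(1) + 1·(n-1) = 11 + 1(n-1) = n + 10.

Answer: T(n) = n + 10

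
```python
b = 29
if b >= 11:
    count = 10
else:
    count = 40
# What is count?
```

Trace:
`b = 29` → b = 29
`if b >= 11: ...` → b >= 11 is True → count = 10
So count = 10

Answer: 10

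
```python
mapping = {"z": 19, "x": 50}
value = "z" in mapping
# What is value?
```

Trace:
`mapping = {"z": 19, "x": 50}` → mapping = {'z': 19, 'x': 50}
`value = "z" in mapping` → value = True
So value = True

Answer: True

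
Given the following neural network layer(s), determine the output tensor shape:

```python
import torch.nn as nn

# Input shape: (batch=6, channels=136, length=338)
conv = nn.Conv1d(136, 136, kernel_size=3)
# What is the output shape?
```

Input: (6, 136, 338) -> Output: (6, 136, 336)

Answer: (6, 136, 336)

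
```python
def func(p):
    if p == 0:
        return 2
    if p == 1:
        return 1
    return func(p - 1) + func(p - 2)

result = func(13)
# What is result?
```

Build up from base cases: func(0)=2, func(1)=1, func(2)=3, func(3)=4, func(4)=7, func(5)=11, func(6)=18, ..., func(13)=521

Answer: 521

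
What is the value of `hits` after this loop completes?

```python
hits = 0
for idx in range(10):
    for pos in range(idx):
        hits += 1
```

Triangle number: 0+1+2+...+9
`hits` takes the values: 0 → 1 → 2 → 3 → 4 → 5 → 6 → 7 → 8 → 9 → 10 → 11 → 12 → 13 → 14 → 15 → 16 → 17 → 18 → 19 → 20 → 21 → 22 → 23 → 24 → 25 → 26 → 27 → 28 → 29 → … → 41 → 42 → 43 → 44 → 45

Answer: 45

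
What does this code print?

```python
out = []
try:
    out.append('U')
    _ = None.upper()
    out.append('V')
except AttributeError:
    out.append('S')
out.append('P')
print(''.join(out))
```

Execution trace: 'U' (try body) → 'S' (except AttributeError) → 'P' (after the try/except). Output: USP

Answer: USP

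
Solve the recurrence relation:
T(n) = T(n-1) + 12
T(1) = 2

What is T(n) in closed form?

Unrolling: T(n) = T(1) + 12·(n-1) = 2 + 12(n-1) = 12n - 10.

Answer: T(n) = 12n - 10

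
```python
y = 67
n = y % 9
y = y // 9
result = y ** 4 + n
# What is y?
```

Trace:
`y = 67` → y = 67
`n = y % 9` → n = 4
`y = y // 9` → y = 7
`result = y ** 4 + n` → result = 2405
So y = 7

Answer: 7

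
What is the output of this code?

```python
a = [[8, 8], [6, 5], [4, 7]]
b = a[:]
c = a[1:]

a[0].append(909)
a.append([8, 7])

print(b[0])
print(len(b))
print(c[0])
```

Key concept: slice with nested mutation.
Step by step:
`a = [[8, 8], [6, 5], [4, 7]]` → a = [[8, 8], [6, 5], [4, 7]]
`b = a[:]` → b = [[8, 8], [6, 5], [4, 7]]
`c = a[1:]` → c = [[6, 5], [4, 7]]
`a[0].append(909)` → a = [[8, 8, 909], [6, 5], [4, 7]]; b = [[8, 8, 909], [6, 5], [4, 7]]
`a.append([8, 7])` → a = [[8, 8, 909], [6, 5], [4, 7], [8, 7]]
`print(b[0])` → prints [8, 8, 909]
`print(len(b))` → prints 3
`print(c[0])` → prints [6, 5]

Answer:
[8, 8, 909]
3
[6, 5]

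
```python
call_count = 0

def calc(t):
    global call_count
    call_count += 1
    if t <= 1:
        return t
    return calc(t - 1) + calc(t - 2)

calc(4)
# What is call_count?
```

Calls(t) = 1 + Calls(t-1) + Calls(t-2); Calls(0)=Calls(1)=1. For t=4 this gives 9.

Answer: 9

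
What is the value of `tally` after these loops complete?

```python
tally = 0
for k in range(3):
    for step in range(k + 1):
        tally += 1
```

Triangle: 1 + 2 + ... + 3
`tally` takes the values: 0 → 1 → 2 → 3 → 4 → 5 → 6

Answer: 6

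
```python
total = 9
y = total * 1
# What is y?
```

Trace:
`total = 9` → total = 9
`y = total * 1` → y = 9
So y = 9

Answer: 9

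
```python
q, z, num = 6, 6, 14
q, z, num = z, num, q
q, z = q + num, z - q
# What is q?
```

Trace:
`q, z, num = 6, 6, 14` → q = 6; z = 6; num = 14
`q, z, num = z, num, q` → q = 6; z = 14; num = 6
`q, z = q + num, z - q` → q = 12; z = 8
So q = 12

Answer: 12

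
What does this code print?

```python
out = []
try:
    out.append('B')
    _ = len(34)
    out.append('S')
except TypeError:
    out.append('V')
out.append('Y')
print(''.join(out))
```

Execution trace: 'B' (try body) → 'V' (except TypeError) → 'Y' (after the try/except). Output: BVY

Answer: BVY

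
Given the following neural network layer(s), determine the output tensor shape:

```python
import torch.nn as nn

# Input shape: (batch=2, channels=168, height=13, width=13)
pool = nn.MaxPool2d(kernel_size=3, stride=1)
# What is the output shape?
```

Input: (2, 168, 13, 13) -> Output: (2, 168, 11, 11)

Answer: (2, 168, 11, 11)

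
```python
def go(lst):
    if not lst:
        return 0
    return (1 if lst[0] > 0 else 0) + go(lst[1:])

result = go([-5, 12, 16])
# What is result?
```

Count of positive elements in [-5, 12, 16] = 2

Answer: 2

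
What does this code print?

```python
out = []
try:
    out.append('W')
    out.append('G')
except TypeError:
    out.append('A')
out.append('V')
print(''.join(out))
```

Execution trace: 'W' (try body) → 'G' (try body, no exception) → 'V' (after the try/except). Output: WGV

Answer: WGV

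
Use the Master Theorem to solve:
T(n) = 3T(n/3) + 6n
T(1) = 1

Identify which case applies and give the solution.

a=3, b=3, f(n)=6n. log_3(3) = 1. Since c=1 = 1, Case 2 applies: T(n) = Θ(n^log_b(a) · log n) = O(n log n).

Answer: O(n log n) - Case 2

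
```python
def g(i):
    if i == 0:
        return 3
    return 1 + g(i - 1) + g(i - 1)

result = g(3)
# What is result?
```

g(i) = 1 + 2·g(i-1), g(0)=3. Closed form: (3+1)·2^3 - 1 = 31.

Answer: 31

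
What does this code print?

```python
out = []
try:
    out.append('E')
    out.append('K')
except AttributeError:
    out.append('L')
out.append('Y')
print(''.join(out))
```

Execution trace: 'E' (try body) → 'K' (try body, no exception) → 'Y' (after the try/except). Output: EKY

Answer: EKY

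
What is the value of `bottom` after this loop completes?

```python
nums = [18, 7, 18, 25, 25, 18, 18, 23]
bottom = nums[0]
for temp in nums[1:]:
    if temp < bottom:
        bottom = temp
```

Minimum of [18, 7, 18, 25, 25, 18, 18, 23]
`bottom` takes the values: 18 → 7

Answer: 7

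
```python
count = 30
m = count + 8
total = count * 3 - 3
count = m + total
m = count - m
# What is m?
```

Trace:
`count = 30` → count = 30
`m = count + 8` → m = 38
`total = count * 3 - 3` → total = 87
`count = m + total` → count = 125
`m = count - m` → m = 87
So m = 87

Answer: 87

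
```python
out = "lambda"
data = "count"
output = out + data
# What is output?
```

Trace:
`out = "lambda"` → out = 'lambda'
`data = "count"` → data = 'count'
`output = out + data` → output = 'lambdacount'
So output = 'lambdacount'

Answer: 'lambdacount'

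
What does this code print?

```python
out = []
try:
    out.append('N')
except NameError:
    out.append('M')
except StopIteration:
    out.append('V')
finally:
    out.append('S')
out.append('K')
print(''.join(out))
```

Execution trace: 'N' (try body, no exception) → 'S' (finally) → 'K' (after the try/except). Output: NSK

Answer: NSK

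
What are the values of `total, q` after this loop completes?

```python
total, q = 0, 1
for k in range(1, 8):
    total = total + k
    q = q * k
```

Sum and factorial of 1 to 7
`total, q` takes the values: (0, 1) → (1, 1) → (3, 1) → (3, 2) → (6, 2) → (6, 6) → (10, 6) → (10, 24) → (15, 24) → (15, 120) → (21, 120) → (21, 720) → (28, 720) → (28, 5040)

Answer: 28, 5040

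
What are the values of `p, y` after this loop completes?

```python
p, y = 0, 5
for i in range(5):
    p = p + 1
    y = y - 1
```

p goes 0→5, y goes 5→0
`p, y` takes the values: (0, 5) → (1, 5) → (1, 4) → (2, 4) → (2, 3) → (3, 3) → (3, 2) → (4, 2) → (4, 1) → (5, 1) → (5, 0)

Answer: 5, 0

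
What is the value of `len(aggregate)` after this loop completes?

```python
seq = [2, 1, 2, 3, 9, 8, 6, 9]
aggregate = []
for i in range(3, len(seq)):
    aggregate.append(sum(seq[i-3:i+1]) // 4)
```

Number of 4-element averages
`aggregate` takes the values: [] → [2] → [2, 3] → [2, 3, 5] → [2, 3, 5, 6] → [2, 3, 5, 6, 8]
So `len(aggregate)` = 5

Answer: 5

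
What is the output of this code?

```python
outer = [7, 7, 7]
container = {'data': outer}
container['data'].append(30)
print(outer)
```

Key concept: dict holds reference to list.
Step by step:
`outer = [7, 7, 7]` → outer = [7, 7, 7]
`container = {'data': outer}` → container = {'data': [7, 7, 7]}
`container['data'].append(30)` → outer = [7, 7, 7, 30]; container = {'data': [7, 7, 7, 30]}
`print(outer)` → prints [7, 7, 7, 30]

Answer: [7, 7, 7, 30]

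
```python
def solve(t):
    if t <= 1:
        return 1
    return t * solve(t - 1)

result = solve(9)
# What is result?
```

solve(9) = 9 * 8 * 7 * 6 * 5 * 4 * 3 * 2 * 1 = 362880

Answer: 362880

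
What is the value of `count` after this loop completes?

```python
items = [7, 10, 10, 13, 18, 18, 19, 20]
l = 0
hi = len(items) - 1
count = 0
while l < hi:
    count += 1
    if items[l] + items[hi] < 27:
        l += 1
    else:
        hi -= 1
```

Steps to find pair summing to 27
`count` takes the values: 0 → 1 → 2 → 3 → 4 → 5 → 6 → 7

Answer: 7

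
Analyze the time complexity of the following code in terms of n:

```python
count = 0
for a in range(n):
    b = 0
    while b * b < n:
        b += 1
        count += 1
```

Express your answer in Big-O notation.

Each loop level contributes: n × √n. Multiplying the contributions gives O(n√n).

Answer: O(n√n)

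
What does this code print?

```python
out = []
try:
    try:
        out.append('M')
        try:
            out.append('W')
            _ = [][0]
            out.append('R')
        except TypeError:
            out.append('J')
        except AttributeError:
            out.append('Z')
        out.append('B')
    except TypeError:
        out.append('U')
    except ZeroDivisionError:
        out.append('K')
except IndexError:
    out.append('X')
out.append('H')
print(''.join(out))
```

Execution trace: 'M' (try body) → 'W' (inner try body) → 'X' (outer except IndexError) → 'H' (after the try/except). Output: MWXH

Answer: MWXH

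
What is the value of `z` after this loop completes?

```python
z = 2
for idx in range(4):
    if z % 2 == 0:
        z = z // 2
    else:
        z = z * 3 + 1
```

Collatz-style transformation from 2
`z` takes the values: 2 → 1 → 4 → 2 → 1

Answer: 1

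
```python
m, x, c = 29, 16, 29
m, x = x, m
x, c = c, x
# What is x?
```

Trace:
`m, x, c = 29, 16, 29` → m = 29; x = 16; c = 29
`m, x = x, m` → m = 16; x = 29
`x, c = c, x` → x = 29; c = 29
So x = 29

Answer: 29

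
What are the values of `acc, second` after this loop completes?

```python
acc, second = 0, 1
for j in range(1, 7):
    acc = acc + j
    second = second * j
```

Sum and factorial of 1 to 6
`acc, second` takes the values: (0, 1) → (1, 1) → (3, 1) → (3, 2) → (6, 2) → (6, 6) → (10, 6) → (10, 24) → (15, 24) → (15, 120) → (21, 120) → (21, 720)

Answer: 21, 720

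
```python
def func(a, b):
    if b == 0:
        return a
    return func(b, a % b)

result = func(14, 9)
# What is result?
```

func(14, 9) -> func(9, 5) -> func(5, 4) -> func(4, 1) -> func(1, 0) -> 1

Answer: 1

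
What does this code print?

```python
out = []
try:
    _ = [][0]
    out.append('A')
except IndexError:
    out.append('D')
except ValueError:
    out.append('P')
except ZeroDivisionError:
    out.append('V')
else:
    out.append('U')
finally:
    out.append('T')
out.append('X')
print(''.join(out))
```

Execution trace: 'D' (except IndexError) → 'T' (finally) → 'X' (after the try/except). Output: DTX

Answer: DTX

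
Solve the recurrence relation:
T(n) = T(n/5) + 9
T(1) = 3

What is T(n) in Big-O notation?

Each step divides n by 5 and adds 9. After log_5(n) steps we reach T(1)=3. So T(n) = 9·log_5(n) + 3 = O(log n).

Answer: O(log n)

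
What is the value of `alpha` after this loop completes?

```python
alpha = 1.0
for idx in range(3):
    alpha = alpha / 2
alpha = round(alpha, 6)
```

Halving LR 3 times: 1 / 2^3
`alpha` takes the values: 1.0 → 0.5 → 0.25 → 0.125

Answer: 0.125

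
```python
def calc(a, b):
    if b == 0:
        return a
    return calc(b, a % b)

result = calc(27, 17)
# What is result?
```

calc(27, 17) -> calc(17, 10) -> calc(10, 7) -> calc(7, 3) -> calc(3, 1) -> calc(1, 0) -> 1

Answer: 1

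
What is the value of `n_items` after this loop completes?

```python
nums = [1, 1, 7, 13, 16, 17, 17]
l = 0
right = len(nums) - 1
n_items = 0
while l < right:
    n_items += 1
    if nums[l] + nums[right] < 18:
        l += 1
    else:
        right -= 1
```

Steps to find pair summing to 18
`n_items` takes the values: 0 → 1 → 2 → 3 → 4 → 5 → 6

Answer: 6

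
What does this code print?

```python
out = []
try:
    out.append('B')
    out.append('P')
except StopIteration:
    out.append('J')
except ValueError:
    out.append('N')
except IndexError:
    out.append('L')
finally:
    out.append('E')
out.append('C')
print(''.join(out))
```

Execution trace: 'B' (try body) → 'P' (try body, no exception) → 'E' (finally) → 'C' (after the try/except). Output: BPEC

Answer: BPEC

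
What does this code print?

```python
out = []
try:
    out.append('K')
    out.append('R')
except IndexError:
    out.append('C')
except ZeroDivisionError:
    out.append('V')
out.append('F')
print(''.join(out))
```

Execution trace: 'K' (try body) → 'R' (try body, no exception) → 'F' (after the try/except). Output: KRF

Answer: KRF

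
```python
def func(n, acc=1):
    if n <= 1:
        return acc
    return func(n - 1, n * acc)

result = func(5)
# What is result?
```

Accumulator trace (n, acc): (5, 1) -> (4, 5) -> (3, 20) -> (2, 60) -> (1, 120) -> return 120

Answer: 120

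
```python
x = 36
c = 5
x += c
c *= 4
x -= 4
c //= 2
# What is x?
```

Trace:
`x = 36` → x = 36
`c = 5` → c = 5
`x += c` → x = 41
`c *= 4` → c = 20
`x -= 4` → x = 37
`c //= 2` → c = 10
So x = 37

Answer: 37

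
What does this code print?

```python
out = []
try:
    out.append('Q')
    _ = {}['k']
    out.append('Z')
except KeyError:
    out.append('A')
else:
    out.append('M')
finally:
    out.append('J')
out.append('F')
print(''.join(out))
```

Execution trace: 'Q' (try body) → 'A' (except KeyError) → 'J' (finally) → 'F' (after the try/except). Output: QAJF

Answer: QAJF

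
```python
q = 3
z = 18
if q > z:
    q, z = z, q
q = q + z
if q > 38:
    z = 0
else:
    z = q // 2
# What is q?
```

Trace:
`q = 3` → q = 3
`z = 18` → z = 18
`if q > z: ...` → q > z is False → no variable changes
`q = q + z` → q = 21
`if q > 38: ...` → q > 38 is False, take else branch → z = 10
So q = 21

Answer: 21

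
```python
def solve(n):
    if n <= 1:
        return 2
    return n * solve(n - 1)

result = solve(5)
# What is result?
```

solve(5) = 5 * 4 * 3 * 2 * 2 = 240

Answer: 240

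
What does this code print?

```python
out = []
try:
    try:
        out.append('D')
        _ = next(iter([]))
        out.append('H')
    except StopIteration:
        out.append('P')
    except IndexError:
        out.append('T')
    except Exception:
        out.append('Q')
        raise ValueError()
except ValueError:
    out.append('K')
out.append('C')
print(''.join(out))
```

Execution trace: 'D' (inner try body) → 'P' (inner except StopIteration) → 'C' (after the try/except). Output: DPC

Answer: DPC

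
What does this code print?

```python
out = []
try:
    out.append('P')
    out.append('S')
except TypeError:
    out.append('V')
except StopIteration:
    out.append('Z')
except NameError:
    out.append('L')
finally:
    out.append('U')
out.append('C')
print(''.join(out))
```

Execution trace: 'P' (try body) → 'S' (try body, no exception) → 'U' (finally) → 'C' (after the try/except). Output: PSUC

Answer: PSUC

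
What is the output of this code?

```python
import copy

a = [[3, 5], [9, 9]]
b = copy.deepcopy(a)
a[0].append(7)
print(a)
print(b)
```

Key concept: deep copy is fully independent.
Step by step:
`a = [[3, 5], [9, 9]]` → a = [[3, 5], [9, 9]]
`b = copy.deepcopy(a)` → b = [[3, 5], [9, 9]]
`a[0].append(7)` → a = [[3, 5, 7], [9, 9]]
`print(a)` → prints [[3, 5, 7], [9, 9]]
`print(b)` → prints [[3, 5], [9, 9]]

Answer:
[[3, 5, 7], [9, 9]]
[[3, 5], [9, 9]]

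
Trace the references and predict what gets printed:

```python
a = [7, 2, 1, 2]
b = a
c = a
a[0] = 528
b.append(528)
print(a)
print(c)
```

Key concept: multiple aliases.
Step by step:
`a = [7, 2, 1, 2]` → a = [7, 2, 1, 2]
`b = a` → b = [7, 2, 1, 2] (same object as a)
`c = a` → c = [7, 2, 1, 2] (same object as a, b)
`a[0] = 528` → a = [528, 2, 1, 2] (same object as b, c); b = [528, 2, 1, 2] (same object as a, c); c = [528, 2, 1, 2] (same object as a, b)
`b.append(528)` → a = [528, 2, 1, 2, 528] (same object as b, c); b = [528, 2, 1, 2, 528] (same object as a, c); c = [528, 2, 1, 2, 528] (same object as a, b)
`print(a)` → prints [528, 2, 1, 2, 528]
`print(c)` → prints [528, 2, 1, 2, 528]

Answer:
[528, 2, 1, 2, 528]
[528, 2, 1, 2, 528]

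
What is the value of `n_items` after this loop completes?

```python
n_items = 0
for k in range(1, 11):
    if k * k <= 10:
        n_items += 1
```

Count numbers where k² ≤ 10
`n_items` takes the values: 0 → 1 → 2 → 3

Answer: 3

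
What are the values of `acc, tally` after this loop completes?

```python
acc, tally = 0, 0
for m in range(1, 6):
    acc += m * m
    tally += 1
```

Sum of squares and count
`acc, tally` takes the values: (0, 0) → (1, 0) → (1, 1) → (5, 1) → (5, 2) → (14, 2) → (14, 3) → (30, 3) → (30, 4) → (55, 4) → (55, 5)

Answer: 55, 5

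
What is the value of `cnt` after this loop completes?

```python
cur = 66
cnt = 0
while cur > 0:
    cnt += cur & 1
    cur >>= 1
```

Count set bits in 66 (binary: 0b1000010)
`cnt` takes the values: 0 → 1 → 2

Answer: 2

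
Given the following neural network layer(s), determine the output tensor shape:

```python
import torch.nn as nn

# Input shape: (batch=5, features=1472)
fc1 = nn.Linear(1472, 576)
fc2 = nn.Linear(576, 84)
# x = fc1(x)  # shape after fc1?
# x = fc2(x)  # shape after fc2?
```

Input: (5, 1472) -> after fc1: (5, 576) -> Output: (5, 84)

Answer: (5, 84)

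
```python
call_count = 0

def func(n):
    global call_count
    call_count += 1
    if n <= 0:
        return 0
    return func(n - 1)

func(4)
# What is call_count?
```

Linear recursion stepping by 1: 5 calls from n=4 down to ≤0.

Answer: 5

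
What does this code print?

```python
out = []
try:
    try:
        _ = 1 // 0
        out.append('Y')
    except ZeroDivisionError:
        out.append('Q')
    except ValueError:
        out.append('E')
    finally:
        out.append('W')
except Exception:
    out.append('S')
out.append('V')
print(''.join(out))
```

Execution trace: 'Q' (inner except ZeroDivisionError) → 'W' (inner finally) → 'V' (after the try/except). Output: QWV

Answer: QWV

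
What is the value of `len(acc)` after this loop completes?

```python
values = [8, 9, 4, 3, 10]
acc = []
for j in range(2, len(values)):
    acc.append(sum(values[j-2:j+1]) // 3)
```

Number of 3-element averages
`acc` takes the values: [] → [7] → [7, 5] → [7, 5, 5]
So `len(acc)` = 3

Answer: 3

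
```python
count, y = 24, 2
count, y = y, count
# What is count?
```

Trace:
`count, y = 24, 2` → count = 24; y = 2
`count, y = y, count` → count = 2; y = 24
So count = 2

Answer: 2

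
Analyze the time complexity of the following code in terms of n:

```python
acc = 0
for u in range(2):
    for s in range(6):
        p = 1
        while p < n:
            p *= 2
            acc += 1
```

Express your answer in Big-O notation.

Each loop level contributes: 1 × 1 × log n. Multiplying the contributions gives O(log n).

Answer: O(log n)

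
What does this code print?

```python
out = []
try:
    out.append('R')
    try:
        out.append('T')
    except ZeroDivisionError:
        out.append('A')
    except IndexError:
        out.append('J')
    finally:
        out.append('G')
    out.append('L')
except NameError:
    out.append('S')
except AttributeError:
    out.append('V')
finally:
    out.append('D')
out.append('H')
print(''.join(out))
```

Execution trace: 'R' (try body) → 'T' (inner try body, no exception) → 'G' (inner finally) → 'L' (try body, no exception) → 'D' (finally) → 'H' (after the try/except). Output: RTGLDH

Answer: RTGLDH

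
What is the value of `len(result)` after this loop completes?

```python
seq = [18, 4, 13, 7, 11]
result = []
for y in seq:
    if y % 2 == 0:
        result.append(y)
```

Count even numbers in [18, 4, 13, 7, 11]
`result` takes the values: [] → [18] → [18, 4]
So `len(result)` = 2

Answer: 2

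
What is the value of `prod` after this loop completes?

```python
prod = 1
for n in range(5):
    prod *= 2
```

2^5 = 32
`prod` takes the values: 1 → 2 → 4 → 8 → 16 → 32

Answer: 32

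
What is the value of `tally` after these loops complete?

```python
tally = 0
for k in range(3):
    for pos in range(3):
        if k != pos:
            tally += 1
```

3² - 3 (exclude diagonal)
`tally` takes the values: 0 → 1 → 2 → 3 → 4 → 5 → 6

Answer: 6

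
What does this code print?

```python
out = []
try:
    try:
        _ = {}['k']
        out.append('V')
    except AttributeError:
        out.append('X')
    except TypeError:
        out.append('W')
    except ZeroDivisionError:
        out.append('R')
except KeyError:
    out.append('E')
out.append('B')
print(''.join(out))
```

Execution trace: 'E' (outer except KeyError) → 'B' (after the try/except). Output: EB

Answer: EB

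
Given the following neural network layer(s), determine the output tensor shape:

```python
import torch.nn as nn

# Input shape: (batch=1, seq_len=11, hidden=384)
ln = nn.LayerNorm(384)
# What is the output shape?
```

Input: (1, 11, 384) -> Output: (1, 11, 384)

Answer: (1, 11, 384)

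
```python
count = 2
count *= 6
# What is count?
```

Trace:
`count = 2` → count = 2
`count *= 6` → count = 12
So count = 12

Answer: 12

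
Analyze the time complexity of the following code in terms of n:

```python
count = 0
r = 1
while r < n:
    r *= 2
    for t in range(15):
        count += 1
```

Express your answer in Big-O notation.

Each loop level contributes: log n × 1. Multiplying the contributions gives O(log n).

Answer: O(log n)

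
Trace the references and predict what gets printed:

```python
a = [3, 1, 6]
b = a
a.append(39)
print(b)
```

Key concept: basic list aliasing.
Step by step:
`a = [3, 1, 6]` → a = [3, 1, 6]
`b = a` → b = [3, 1, 6] (same object as a)
`a.append(39)` → a = [3, 1, 6, 39] (same object as b); b = [3, 1, 6, 39] (same object as a)
`print(b)` → prints [3, 1, 6, 39]

Answer: [3, 1, 6, 39]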